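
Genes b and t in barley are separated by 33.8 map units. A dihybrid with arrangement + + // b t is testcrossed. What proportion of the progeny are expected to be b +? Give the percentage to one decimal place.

16.9%

A map distance of 33.8 map units corresponds to a recombination frequency of 0.338.
The F1 is + + / b t, so b + is a recombinant gamete class with expected frequency r/2 = 0.338/2 = 0.1690.
That is 0.1690 = 16.9% of the progeny.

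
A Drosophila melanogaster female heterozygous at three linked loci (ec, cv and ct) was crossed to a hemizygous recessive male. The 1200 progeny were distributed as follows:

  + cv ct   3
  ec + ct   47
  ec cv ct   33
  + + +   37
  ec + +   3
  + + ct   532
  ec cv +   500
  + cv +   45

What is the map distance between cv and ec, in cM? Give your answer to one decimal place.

8.2 cM

The two most frequent reciprocal classes, ec cv + and + + ct, are the parental types, so the F1 was ec cv + / + + ct.
The two rarest classes, ec + + and + cv ct, are the double crossovers. Comparing them with the parentals, only the cv allele has switched, so cv is the middle locus and the order is ct – cv – ec.
Crossovers in the cv–ec interval produce the single-crossover classes + cv + and ec + ct (45 + 47 = 92) plus the double crossovers (6).
RF(cv–ec) = (92 + 6) / 1200 = 98/1200 = 0.0817 → 8.2 cM.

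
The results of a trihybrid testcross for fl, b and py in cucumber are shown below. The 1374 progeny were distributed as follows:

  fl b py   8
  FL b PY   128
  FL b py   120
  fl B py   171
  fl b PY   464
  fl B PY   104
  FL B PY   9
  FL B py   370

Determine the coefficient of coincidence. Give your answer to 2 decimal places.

The two most frequent reciprocal classes, FL B py and fl b PY, are the parental types, so the F1 was FL B py / fl b PY.
The two rarest classes, FL B PY and fl b py, are the double crossovers. Comparing them with the parentals, only the py allele has switched, so py is the middle locus and the order is fl – py – b.
fl–py: (299 + 17)/1374 = 0.2300; py–b: (224 + 17)/1374 = 0.1754.
Expected DCO frequency = 0.2300 × 0.1754 ≈ 0.04034; observed = 17/1374 ≈ 0.01237.
Coefficient of coincidence = 0.01237/0.04034 ≈ 0.31.

0.31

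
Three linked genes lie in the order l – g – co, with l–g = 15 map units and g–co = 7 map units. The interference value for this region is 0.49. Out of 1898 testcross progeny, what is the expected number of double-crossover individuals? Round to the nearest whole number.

Map distances give recombination frequencies of 0.150 and 0.070 for the two intervals.
With interference 0.49 (so coincidence = 0.51), expected double-crossover frequency = 0.150 × 0.070 × 0.51 = 0.00536.
Expected number = 0.00536 × 1898 = 10.16 ≈ 10.

10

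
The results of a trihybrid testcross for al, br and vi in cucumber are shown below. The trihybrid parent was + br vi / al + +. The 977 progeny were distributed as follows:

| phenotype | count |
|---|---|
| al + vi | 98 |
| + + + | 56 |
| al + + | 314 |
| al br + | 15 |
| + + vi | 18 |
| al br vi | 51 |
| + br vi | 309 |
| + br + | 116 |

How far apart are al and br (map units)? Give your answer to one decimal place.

The two rarest classes, + + vi and al br +, are the double crossovers. Comparing them with the parentals, only the br allele has switched, so br is the middle locus and the order is al – br – vi.
Crossovers in the al–br interval produce the single-crossover classes al br vi and + + + (51 + 56 = 107) plus the double crossovers (33).
RF(al–br) = (107 + 33) / 977 = 140/977 = 0.1433 → 14.3 map units.

14.3 map units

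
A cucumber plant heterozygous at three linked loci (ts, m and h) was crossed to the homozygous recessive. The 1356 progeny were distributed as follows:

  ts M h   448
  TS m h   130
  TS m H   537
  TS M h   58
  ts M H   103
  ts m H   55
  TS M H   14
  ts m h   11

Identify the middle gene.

m

The two most frequent reciprocal classes, TS m H and ts M h, are the parental types, so the F1 was TS m H / ts M h.
The two rarest classes, TS M H and ts m h, are the double crossovers. Comparing them with the parentals, only the m allele has switched, so m is the middle locus and the order is ts – m – h.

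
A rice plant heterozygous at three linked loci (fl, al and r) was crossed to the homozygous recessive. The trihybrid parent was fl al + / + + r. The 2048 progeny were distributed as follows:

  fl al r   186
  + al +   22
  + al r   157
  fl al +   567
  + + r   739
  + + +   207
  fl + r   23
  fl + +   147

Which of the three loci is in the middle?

fl

The two rarest classes, + al + and fl + r, are the double crossovers. Comparing them with the parentals, only the fl allele has switched, so fl is the middle locus and the order is r – fl – al.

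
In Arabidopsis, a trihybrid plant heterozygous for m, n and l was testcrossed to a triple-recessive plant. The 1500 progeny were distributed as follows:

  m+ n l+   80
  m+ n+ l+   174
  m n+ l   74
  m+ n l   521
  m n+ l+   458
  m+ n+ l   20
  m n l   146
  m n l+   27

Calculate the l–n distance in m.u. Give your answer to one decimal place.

The two most frequent reciprocal classes, m n+ l+ and m+ n l, are the parental types, so the F1 was m n+ l+ / m+ n l.
The two rarest classes, m n l+ and m+ n+ l, are the double crossovers. Comparing them with the parentals, only the n allele has switched, so n is the middle locus and the order is m – n – l.
Crossovers in the n–l interval produce the single-crossover classes m n+ l and m+ n l+ (74 + 80 = 154) plus the double crossovers (47).
RF(n–l) = (154 + 47) / 1500 = 201/1500 = 0.1340 → 13.4 m.u.

13.4 m.u.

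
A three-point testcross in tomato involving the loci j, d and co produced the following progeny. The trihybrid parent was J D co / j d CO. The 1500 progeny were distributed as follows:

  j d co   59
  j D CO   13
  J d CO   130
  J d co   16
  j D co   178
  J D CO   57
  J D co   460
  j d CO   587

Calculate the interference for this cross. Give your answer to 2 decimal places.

The two rarest classes, J d co and j D CO, are the double crossovers. Comparing them with the parentals, only the d allele has switched, so d is the middle locus and the order is j – d – co.
j–d: (308 + 29)/1500 = 0.2247; d–co: (116 + 29)/1500 = 0.0967.
Expected DCO frequency = 0.2247 × 0.0967 ≈ 0.02173; observed = 29/1500 ≈ 0.01933.
Coefficient of coincidence = 0.01933/0.02173 ≈ 0.89; interference = 1 − 0.89 = 0.11.

0.11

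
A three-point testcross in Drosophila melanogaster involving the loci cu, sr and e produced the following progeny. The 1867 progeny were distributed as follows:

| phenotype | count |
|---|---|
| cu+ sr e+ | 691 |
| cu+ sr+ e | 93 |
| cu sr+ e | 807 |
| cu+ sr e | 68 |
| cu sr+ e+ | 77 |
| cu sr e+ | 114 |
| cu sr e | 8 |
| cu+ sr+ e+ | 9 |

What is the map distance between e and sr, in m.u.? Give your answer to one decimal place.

The two most frequent reciprocal classes, cu+ sr e+ and cu sr+ e, are the parental types, so the F1 was cu+ sr e+ / cu sr+ e.
The two rarest classes, cu+ sr+ e+ and cu sr e, are the double crossovers. Comparing them with the parentals, only the sr allele has switched, so sr is the middle locus and the order is cu – sr – e.
Crossovers in the sr–e interval produce the single-crossover classes cu+ sr e and cu sr+ e+ (68 + 77 = 145) plus the double crossovers (17).
RF(sr–e) = (145 + 17) / 1867 = 162/1867 = 0.0868 → 8.7 m.u.

8.7 m.u.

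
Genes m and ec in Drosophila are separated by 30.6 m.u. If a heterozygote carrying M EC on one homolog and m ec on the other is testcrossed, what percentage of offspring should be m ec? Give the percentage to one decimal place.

34.7%

A map distance of 30.6 m.u. corresponds to a recombination frequency of 0.306.
The F1 is M EC / m ec, so m ec is a parental gamete class with expected frequency (1 − r)/2 = 0.694/2 = 0.3470.
That is 0.3470 = 34.7% of the progeny.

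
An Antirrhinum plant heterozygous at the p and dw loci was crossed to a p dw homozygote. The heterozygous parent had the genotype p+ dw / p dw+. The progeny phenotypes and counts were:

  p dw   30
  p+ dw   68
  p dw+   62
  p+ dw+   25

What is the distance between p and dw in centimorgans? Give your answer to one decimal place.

29.7 centimorgans

The recombinant classes are p+ dw+ and p dw: 25 + 30 = 55.
Recombination frequency = 55/185 = 0.2973 ≈ 29.7%, i.e. 29.7 centimorgans.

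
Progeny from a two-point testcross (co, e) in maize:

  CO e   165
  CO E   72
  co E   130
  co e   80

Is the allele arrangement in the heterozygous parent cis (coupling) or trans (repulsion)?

The two most frequent classes are CO e (165) and co E (130); these are the parental (non-recombinant) types.
So the F1 carried CO e on one chromosome and co E on the other — the recessive alleles are on opposite chromosomes (trans / repulsion).

trans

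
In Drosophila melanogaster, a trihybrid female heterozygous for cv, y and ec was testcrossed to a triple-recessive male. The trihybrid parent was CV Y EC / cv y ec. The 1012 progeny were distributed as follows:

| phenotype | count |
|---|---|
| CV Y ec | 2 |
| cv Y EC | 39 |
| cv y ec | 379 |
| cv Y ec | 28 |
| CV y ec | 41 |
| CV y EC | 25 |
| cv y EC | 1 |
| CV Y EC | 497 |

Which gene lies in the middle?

ec

The two rarest classes, CV Y ec and cv y EC, are the double crossovers. Comparing them with the parentals, only the ec allele has switched, so ec is the middle locus and the order is y – ec – cv.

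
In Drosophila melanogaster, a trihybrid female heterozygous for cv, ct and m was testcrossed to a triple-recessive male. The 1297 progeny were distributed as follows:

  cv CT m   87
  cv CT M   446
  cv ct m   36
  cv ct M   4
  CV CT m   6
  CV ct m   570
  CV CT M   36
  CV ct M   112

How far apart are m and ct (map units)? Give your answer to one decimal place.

The two most frequent reciprocal classes, cv CT M and CV ct m, are the parental types, so the F1 was cv CT M / CV ct m.
The two rarest classes, cv ct M and CV CT m, are the double crossovers. Comparing them with the parentals, only the ct allele has switched, so ct is the middle locus and the order is m – ct – cv.
Crossovers in the m–ct interval produce the single-crossover classes cv CT m and CV ct M (87 + 112 = 199) plus the double crossovers (10).
RF(m–ct) = (199 + 10) / 1297 = 209/1297 = 0.1611 → 16.1 map units.

16.1 map units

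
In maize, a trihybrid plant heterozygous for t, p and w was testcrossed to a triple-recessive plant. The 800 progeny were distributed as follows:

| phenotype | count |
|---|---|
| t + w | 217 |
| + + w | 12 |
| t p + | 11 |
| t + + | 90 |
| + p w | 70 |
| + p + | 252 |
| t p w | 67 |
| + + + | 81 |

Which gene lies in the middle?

t

The two most frequent reciprocal classes, + p + and t + w, are the parental types, so the F1 was + p + / t + w.
The two rarest classes, t p + and + + w, are the double crossovers. Comparing them with the parentals, only the t allele has switched, so t is the middle locus and the order is p – t – w.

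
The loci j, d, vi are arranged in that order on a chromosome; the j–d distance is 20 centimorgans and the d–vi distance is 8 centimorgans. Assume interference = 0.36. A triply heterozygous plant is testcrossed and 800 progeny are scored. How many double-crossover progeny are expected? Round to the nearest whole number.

Map distances give recombination frequencies of 0.200 and 0.080 for the two intervals.
With interference 0.36 (so coincidence = 0.64), expected double-crossover frequency = 0.200 × 0.080 × 0.64 = 0.01024.
Expected number = 0.01024 × 800 = 8.19 ≈ 8.

8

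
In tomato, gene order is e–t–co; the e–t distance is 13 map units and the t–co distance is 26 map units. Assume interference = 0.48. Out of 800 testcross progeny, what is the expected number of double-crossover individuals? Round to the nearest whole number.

14

Map distances give recombination frequencies of 0.130 and 0.260 for the two intervals.
With interference 0.48 (so coincidence = 0.52), expected double-crossover frequency = 0.130 × 0.260 × 0.52 = 0.01758.
Expected number = 0.01758 × 800 = 14.06 ≈ 14.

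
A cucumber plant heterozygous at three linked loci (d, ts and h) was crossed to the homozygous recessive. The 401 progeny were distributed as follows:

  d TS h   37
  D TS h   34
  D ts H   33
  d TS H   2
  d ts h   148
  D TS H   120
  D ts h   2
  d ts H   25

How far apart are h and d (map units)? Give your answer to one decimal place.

15.7 map units

The two most frequent reciprocal classes, D TS H and d ts h, are the parental types, so the F1 was D TS H / d ts h.
The two rarest classes, d TS H and D ts h, are the double crossovers. Comparing them with the parentals, only the d allele has switched, so d is the middle locus and the order is ts – d – h.
Crossovers in the d–h interval produce the single-crossover classes D TS h and d ts H (34 + 25 = 59) plus the double crossovers (4).
RF(d–h) = (59 + 4) / 401 = 63/401 = 0.1571 → 15.7 map units.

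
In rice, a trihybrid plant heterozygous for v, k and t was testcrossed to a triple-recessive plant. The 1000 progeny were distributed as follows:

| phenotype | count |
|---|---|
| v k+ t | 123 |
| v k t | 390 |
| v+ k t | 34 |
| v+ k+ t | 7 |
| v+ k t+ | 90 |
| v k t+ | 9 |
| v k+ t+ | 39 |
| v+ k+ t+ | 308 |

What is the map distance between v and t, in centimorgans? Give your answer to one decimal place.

The two most frequent reciprocal classes, v k t and v+ k+ t+, are the parental types, so the F1 was v k t / v+ k+ t+.
The two rarest classes, v k t+ and v+ k+ t, are the double crossovers. Comparing them with the parentals, only the t allele has switched, so t is the middle locus and the order is k – t – v.
Crossovers in the t–v interval produce the single-crossover classes v+ k t and v k+ t+ (34 + 39 = 73) plus the double crossovers (16).
RF(t–v) = (73 + 16) / 1000 = 89/1000 = 0.0890 → 8.9 centimorgans.

8.9 centimorgans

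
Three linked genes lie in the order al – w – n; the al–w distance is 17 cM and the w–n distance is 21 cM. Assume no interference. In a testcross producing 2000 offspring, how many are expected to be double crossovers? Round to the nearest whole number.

71

Map distances give recombination frequencies of 0.170 and 0.210 for the two intervals.
With no interference, expected double-crossover frequency = 0.170 × 0.210 = 0.03570.
Expected number = 0.03570 × 2000 = 71.40 ≈ 71.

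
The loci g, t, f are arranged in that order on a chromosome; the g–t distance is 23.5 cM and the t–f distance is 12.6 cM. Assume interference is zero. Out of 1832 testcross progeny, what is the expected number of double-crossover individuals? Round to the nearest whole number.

54

Map distances give recombination frequencies of 0.235 and 0.126 for the two intervals.
With no interference, expected double-crossover frequency = 0.235 × 0.126 = 0.02961.
Expected number = 0.02961 × 1832 = 54.25 ≈ 54.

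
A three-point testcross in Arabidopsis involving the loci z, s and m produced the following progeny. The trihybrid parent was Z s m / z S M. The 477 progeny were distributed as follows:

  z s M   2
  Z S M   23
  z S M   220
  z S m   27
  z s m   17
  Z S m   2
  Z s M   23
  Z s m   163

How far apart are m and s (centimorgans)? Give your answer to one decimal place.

The two rarest classes, Z S m and z s M, are the double crossovers. Comparing them with the parentals, only the s allele has switched, so s is the middle locus and the order is m – s – z.
Crossovers in the m–s interval produce the single-crossover classes Z s M and z S m (23 + 27 = 50) plus the double crossovers (4).
RF(m–s) = (50 + 4) / 477 = 54/477 = 0.1132 → 11.3 centimorgans.

11.3 centimorgans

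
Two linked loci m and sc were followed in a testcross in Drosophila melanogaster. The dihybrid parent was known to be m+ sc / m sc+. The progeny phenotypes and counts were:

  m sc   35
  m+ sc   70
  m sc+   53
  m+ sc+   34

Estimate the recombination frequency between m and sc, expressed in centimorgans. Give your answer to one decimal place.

The recombinant classes are m+ sc+ and m sc: 34 + 35 = 69.
Recombination frequency = 69/192 = 0.3594 ≈ 35.9%, i.e. 35.9 centimorgans.

35.9 centimorgans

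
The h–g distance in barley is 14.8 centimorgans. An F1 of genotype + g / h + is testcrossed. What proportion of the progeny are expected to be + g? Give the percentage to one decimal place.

A map distance of 14.8 centimorgans corresponds to a recombination frequency of 0.148.
The F1 is + g / h +, so + g is a parental gamete class with expected frequency (1 − r)/2 = 0.852/2 = 0.4260.
That is 0.4260 = 42.6% of the progeny.

42.6%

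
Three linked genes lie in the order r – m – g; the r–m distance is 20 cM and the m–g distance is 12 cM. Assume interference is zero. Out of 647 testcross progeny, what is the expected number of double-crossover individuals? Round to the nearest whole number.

Map distances give recombination frequencies of 0.200 and 0.120 for the two intervals.
With no interference, expected double-crossover frequency = 0.200 × 0.120 = 0.02400.
Expected number = 0.02400 × 647 = 15.53 ≈ 16.

16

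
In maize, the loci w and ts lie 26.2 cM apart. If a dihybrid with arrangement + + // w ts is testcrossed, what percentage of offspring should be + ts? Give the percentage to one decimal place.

A map distance of 26.2 cM corresponds to a recombination frequency of 0.262.
The F1 is + + / w ts, so + ts is a recombinant gamete class with expected frequency r/2 = 0.262/2 = 0.1310.
That is 0.1310 = 13.1% of the progeny.

13.1%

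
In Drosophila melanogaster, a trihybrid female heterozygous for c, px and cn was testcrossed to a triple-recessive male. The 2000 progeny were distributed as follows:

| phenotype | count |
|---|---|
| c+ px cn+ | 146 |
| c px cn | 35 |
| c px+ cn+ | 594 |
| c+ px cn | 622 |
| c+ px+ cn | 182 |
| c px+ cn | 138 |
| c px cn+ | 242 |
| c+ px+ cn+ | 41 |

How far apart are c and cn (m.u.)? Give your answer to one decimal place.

18.0 m.u.

The two most frequent reciprocal classes, c px+ cn+ and c+ px cn, are the parental types, so the F1 was c px+ cn+ / c+ px cn.
The two rarest classes, c+ px+ cn+ and c px cn, are the double crossovers. Comparing them with the parentals, only the c allele has switched, so c is the middle locus and the order is px – c – cn.
Crossovers in the c–cn interval produce the single-crossover classes c px+ cn and c+ px cn+ (138 + 146 = 284) plus the double crossovers (76).
RF(c–cn) = (284 + 76) / 2000 = 360/2000 = 0.1800 → 18.0 m.u.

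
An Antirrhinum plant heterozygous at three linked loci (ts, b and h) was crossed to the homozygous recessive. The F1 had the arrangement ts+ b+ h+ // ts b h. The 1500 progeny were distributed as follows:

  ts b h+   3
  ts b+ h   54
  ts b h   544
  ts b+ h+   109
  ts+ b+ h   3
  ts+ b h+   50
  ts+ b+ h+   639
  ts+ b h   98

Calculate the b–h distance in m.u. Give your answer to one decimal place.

7.3 m.u.

The two rarest classes, ts+ b+ h and ts b h+, are the double crossovers. Comparing them with the parentals, only the h allele has switched, so h is the middle locus and the order is b – h – ts.
Crossovers in the b–h interval produce the single-crossover classes ts+ b h+ and ts b+ h (50 + 54 = 104) plus the double crossovers (6).
RF(b–h) = (104 + 6) / 1500 = 110/1500 = 0.0733 → 7.3 m.u.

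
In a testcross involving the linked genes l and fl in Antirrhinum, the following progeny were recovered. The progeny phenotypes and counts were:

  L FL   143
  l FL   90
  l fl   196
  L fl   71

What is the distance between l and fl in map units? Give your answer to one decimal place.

32.2 map units

The two most frequent classes, L FL (143) and l fl (196), are the parental types, so the F1 was L FL / l fl.
The recombinant classes are L fl and l FL: 71 + 90 = 161.
Recombination frequency = 161/500 = 0.3220 ≈ 32.2%, i.e. 32.2 map units.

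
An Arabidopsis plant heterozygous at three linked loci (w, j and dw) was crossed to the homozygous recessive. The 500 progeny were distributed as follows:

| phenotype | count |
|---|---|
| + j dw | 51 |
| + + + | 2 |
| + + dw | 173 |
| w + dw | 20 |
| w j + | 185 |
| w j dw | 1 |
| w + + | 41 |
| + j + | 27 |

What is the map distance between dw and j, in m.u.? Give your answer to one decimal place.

19.0 m.u.

The two most frequent reciprocal classes, + + dw and w j +, are the parental types, so the F1 was + + dw / w j +.
The two rarest classes, + + + and w j dw, are the double crossovers. Comparing them with the parentals, only the dw allele has switched, so dw is the middle locus and the order is w – dw – j.
Crossovers in the dw–j interval produce the single-crossover classes + j dw and w + + (51 + 41 = 92) plus the double crossovers (3).
RF(dw–j) = (92 + 3) / 500 = 95/500 = 0.1900 → 19.0 m.u.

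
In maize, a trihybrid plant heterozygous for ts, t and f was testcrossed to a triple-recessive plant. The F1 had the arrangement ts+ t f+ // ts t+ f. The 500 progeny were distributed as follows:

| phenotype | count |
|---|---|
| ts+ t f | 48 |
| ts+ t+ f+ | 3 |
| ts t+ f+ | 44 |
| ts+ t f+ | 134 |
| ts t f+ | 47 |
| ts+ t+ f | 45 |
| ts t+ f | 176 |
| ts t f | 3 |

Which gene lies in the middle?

The two rarest classes, ts+ t+ f+ and ts t f, are the double crossovers. Comparing them with the parentals, only the t allele has switched, so t is the middle locus and the order is ts – t – f.

t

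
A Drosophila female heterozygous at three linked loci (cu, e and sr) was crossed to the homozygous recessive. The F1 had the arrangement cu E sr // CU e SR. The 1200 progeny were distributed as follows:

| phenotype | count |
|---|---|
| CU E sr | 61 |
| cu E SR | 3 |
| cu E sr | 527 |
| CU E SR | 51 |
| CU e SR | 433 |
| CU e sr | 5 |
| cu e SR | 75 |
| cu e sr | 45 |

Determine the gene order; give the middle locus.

The two rarest classes, cu E SR and CU e sr, are the double crossovers. Comparing them with the parentals, only the sr allele has switched, so sr is the middle locus and the order is cu – sr – e.

sr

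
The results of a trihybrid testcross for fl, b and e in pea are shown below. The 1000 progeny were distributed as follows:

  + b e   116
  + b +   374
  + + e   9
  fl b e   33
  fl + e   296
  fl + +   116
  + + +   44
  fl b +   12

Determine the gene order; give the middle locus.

fl

The two most frequent reciprocal classes, fl + e and + b +, are the parental types, so the F1 was fl + e / + b +.
The two rarest classes, + + e and fl b +, are the double crossovers. Comparing them with the parentals, only the fl allele has switched, so fl is the middle locus and the order is b – fl – e.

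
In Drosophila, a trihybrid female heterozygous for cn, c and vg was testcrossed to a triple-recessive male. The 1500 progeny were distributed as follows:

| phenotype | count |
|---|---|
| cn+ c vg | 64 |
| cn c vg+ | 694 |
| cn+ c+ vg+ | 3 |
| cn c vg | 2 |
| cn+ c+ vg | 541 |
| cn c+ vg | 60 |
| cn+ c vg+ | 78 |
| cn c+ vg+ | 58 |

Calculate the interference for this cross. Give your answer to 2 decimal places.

The two most frequent reciprocal classes, cn c vg+ and cn+ c+ vg, are the parental types, so the F1 was cn c vg+ / cn+ c+ vg.
The two rarest classes, cn c vg and cn+ c+ vg+, are the double crossovers. Comparing them with the parentals, only the vg allele has switched, so vg is the middle locus and the order is c – vg – cn.
c–vg: (122 + 5)/1500 = 0.0847; vg–cn: (138 + 5)/1500 = 0.0953.
Expected DCO frequency = 0.0847 × 0.0953 ≈ 0.00807; observed = 5/1500 ≈ 0.00333.
Coefficient of coincidence = 0.00333/0.00807 ≈ 0.41; interference = 1 − 0.41 = 0.59.

0.59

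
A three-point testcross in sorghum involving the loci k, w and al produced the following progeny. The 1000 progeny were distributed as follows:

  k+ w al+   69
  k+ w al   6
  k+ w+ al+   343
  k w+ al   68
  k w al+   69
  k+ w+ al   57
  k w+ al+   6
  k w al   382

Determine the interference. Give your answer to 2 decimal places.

0.42

The two most frequent reciprocal classes, k+ w+ al+ and k w al, are the parental types, so the F1 was k+ w+ al+ / k w al.
The two rarest classes, k w+ al+ and k+ w al, are the double crossovers. Comparing them with the parentals, only the k allele has switched, so k is the middle locus and the order is w – k – al.
w–k: (137 + 12)/1000 = 0.1490; k–al: (126 + 12)/1000 = 0.1380.
Expected DCO frequency = 0.1490 × 0.1380 ≈ 0.02056; observed = 12/1000 ≈ 0.01200.
Coefficient of coincidence = 0.01200/0.02056 ≈ 0.58; interference = 1 − 0.58 = 0.42.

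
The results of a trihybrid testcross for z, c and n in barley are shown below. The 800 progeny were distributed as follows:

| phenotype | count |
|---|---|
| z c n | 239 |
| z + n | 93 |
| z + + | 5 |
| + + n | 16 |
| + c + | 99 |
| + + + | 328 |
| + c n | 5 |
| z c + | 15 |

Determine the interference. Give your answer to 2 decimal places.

0.03

The two most frequent reciprocal classes, z c n and + + +, are the parental types, so the F1 was z c n / + + +.
The two rarest classes, + c n and z + +, are the double crossovers. Comparing them with the parentals, only the z allele has switched, so z is the middle locus and the order is c – z – n.
c–z: (192 + 10)/800 = 0.2525; z–n: (31 + 10)/800 = 0.0512.
Expected DCO frequency = 0.2525 × 0.0512 ≈ 0.01293; observed = 10/800 ≈ 0.01250.
Coefficient of coincidence = 0.01250/0.01293 ≈ 0.97; interference = 1 − 0.97 = 0.03.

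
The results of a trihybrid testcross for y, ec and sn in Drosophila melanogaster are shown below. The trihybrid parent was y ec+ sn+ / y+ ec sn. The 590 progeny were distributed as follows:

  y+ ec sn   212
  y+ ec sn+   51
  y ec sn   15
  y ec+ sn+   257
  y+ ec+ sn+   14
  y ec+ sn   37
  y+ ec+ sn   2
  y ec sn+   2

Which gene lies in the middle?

ec

The two rarest classes, y ec sn+ and y+ ec+ sn, are the double crossovers. Comparing them with the parentals, only the ec allele has switched, so ec is the middle locus and the order is y – ec – sn.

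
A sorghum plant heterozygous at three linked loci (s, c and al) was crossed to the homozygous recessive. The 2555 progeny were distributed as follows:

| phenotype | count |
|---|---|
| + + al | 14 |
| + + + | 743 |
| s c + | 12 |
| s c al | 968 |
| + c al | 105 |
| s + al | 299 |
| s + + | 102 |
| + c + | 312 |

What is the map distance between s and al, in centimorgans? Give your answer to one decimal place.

9.1 centimorgans

The two most frequent reciprocal classes, s c al and + + +, are the parental types, so the F1 was s c al / + + +.
The two rarest classes, s c + and + + al, are the double crossovers. Comparing them with the parentals, only the al allele has switched, so al is the middle locus and the order is s – al – c.
Crossovers in the s–al interval produce the single-crossover classes + c al and s + + (105 + 102 = 207) plus the double crossovers (26).
RF(s–al) = (207 + 26) / 2555 = 233/2555 = 0.0912 → 9.1 centimorgans.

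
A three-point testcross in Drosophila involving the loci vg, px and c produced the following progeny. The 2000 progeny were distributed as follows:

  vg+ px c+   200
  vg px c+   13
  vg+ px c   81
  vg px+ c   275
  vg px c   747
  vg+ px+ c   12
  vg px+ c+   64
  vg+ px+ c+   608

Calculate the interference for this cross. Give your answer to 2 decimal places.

0.41

The two most frequent reciprocal classes, vg px c and vg+ px+ c+, are the parental types, so the F1 was vg px c / vg+ px+ c+.
The two rarest classes, vg px c+ and vg+ px+ c, are the double crossovers. Comparing them with the parentals, only the c allele has switched, so c is the middle locus and the order is vg – c – px.
vg–c: (145 + 25)/2000 = 0.0850; c–px: (475 + 25)/2000 = 0.2500.
Expected DCO frequency = 0.0850 × 0.2500 ≈ 0.02125; observed = 25/2000 ≈ 0.01250.
Coefficient of coincidence = 0.01250/0.02125 ≈ 0.59; interference = 1 − 0.59 = 0.41.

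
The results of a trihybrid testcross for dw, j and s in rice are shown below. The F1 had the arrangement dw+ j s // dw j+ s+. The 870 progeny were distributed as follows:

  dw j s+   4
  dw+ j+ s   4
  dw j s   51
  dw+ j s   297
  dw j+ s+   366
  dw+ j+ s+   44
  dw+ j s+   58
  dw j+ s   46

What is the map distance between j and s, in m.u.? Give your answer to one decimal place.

The two rarest classes, dw+ j+ s and dw j s+, are the double crossovers. Comparing them with the parentals, only the j allele has switched, so j is the middle locus and the order is dw – j – s.
Crossovers in the j–s interval produce the single-crossover classes dw+ j s+ and dw j+ s (58 + 46 = 104) plus the double crossovers (8).
RF(j–s) = (104 + 8) / 870 = 112/870 = 0.1287 → 12.9 m.u.

12.9 m.u.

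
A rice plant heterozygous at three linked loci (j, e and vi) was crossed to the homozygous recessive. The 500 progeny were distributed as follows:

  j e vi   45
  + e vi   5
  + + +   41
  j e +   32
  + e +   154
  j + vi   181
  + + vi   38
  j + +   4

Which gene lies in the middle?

vi

The two most frequent reciprocal classes, j + vi and + e +, are the parental types, so the F1 was j + vi / + e +.
The two rarest classes, j + + and + e vi, are the double crossovers. Comparing them with the parentals, only the vi allele has switched, so vi is the middle locus and the order is j – vi – e.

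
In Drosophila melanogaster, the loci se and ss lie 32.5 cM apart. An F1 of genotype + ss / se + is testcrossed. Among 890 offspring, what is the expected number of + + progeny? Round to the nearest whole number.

A map distance of 32.5 cM corresponds to a recombination frequency of 0.325.
The F1 is + ss / se +, so + + is a recombinant gamete class with expected frequency r/2 = 0.325/2 = 0.1625.
Expected number = 0.1625 × 890 = 144.62 ≈ 145.

145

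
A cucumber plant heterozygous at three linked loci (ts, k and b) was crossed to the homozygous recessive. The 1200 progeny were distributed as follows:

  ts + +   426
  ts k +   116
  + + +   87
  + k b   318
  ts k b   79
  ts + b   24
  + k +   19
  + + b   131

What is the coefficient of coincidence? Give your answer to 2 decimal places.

The two most frequent reciprocal classes, + k b and ts + +, are the parental types, so the F1 was + k b / ts + +.
The two rarest classes, + k + and ts + b, are the double crossovers. Comparing them with the parentals, only the b allele has switched, so b is the middle locus and the order is ts – b – k.
ts–b: (166 + 43)/1200 = 0.1742; b–k: (247 + 43)/1200 = 0.2417.
Expected DCO frequency = 0.1742 × 0.2417 ≈ 0.04210; observed = 43/1200 ≈ 0.03583.
Coefficient of coincidence = 0.03583/0.04210 ≈ 0.85.

0.85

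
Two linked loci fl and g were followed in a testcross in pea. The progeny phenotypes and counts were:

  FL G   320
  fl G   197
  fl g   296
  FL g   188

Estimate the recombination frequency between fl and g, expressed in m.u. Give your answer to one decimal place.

The two most frequent classes, FL G (320) and fl g (296), are the parental types, so the F1 was FL G / fl g.
The recombinant classes are FL g and fl G: 188 + 197 = 385.
Recombination frequency = 385/1001 = 0.3846 ≈ 38.5%, i.e. 38.5 m.u.

38.5 m.u.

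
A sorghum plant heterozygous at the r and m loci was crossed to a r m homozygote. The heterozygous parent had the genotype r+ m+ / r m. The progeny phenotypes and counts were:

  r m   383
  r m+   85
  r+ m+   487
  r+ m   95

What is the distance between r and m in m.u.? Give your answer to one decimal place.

The recombinant classes are r+ m and r m+: 95 + 85 = 180.
Recombination frequency = 180/1050 = 0.1714 ≈ 17.1%, i.e. 17.1 m.u.

17.1 m.u.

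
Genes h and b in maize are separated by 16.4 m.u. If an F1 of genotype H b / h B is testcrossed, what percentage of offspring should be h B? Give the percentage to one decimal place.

41.8%

A map distance of 16.4 m.u. corresponds to a recombination frequency of 0.164.
The F1 is H b / h B, so h B is a parental gamete class with expected frequency (1 − r)/2 = 0.836/2 = 0.4180.
That is 0.4180 = 41.8% of the progeny.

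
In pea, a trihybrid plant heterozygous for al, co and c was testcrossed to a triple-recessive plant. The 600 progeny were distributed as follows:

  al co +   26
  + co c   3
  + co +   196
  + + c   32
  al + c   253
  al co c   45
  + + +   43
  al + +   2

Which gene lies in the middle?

c

The two most frequent reciprocal classes, + co + and al + c, are the parental types, so the F1 was + co + / al + c.
The two rarest classes, + co c and al + +, are the double crossovers. Comparing them with the parentals, only the c allele has switched, so c is the middle locus and the order is co – c – al.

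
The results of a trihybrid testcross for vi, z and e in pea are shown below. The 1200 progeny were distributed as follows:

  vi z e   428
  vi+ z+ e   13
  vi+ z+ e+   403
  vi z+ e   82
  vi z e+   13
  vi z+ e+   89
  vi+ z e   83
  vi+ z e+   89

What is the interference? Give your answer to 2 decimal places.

0.20

The two most frequent reciprocal classes, vi z e and vi+ z+ e+, are the parental types, so the F1 was vi z e / vi+ z+ e+.
The two rarest classes, vi z e+ and vi+ z+ e, are the double crossovers. Comparing them with the parentals, only the e allele has switched, so e is the middle locus and the order is z – e – vi.
z–e: (171 + 26)/1200 = 0.1642; e–vi: (172 + 26)/1200 = 0.1650.
Expected DCO frequency = 0.1642 × 0.1650 ≈ 0.02709; observed = 26/1200 ≈ 0.02167.
Coefficient of coincidence = 0.02167/0.02709 ≈ 0.80; interference = 1 − 0.80 = 0.20.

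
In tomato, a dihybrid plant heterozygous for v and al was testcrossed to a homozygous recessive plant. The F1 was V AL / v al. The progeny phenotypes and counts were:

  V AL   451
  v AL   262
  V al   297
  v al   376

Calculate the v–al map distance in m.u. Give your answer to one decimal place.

The recombinant classes are V al and v AL: 297 + 262 = 559.
Recombination frequency = 559/1386 = 0.4033 ≈ 40.3%, i.e. 40.3 m.u.

40.3 m.u.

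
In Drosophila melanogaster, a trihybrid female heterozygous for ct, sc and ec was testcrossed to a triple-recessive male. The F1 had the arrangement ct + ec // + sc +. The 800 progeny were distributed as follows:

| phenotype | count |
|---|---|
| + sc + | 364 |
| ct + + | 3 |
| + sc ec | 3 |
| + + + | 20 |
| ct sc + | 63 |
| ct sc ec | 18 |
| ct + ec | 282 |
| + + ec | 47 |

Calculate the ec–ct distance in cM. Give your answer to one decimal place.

The two rarest classes, ct + + and + sc ec, are the double crossovers. Comparing them with the parentals, only the ec allele has switched, so ec is the middle locus and the order is ct – ec – sc.
Crossovers in the ct–ec interval produce the single-crossover classes + + ec and ct sc + (47 + 63 = 110) plus the double crossovers (6).
RF(ct–ec) = (110 + 6) / 800 = 116/800 = 0.1450 → 14.5 cM.

14.5 cM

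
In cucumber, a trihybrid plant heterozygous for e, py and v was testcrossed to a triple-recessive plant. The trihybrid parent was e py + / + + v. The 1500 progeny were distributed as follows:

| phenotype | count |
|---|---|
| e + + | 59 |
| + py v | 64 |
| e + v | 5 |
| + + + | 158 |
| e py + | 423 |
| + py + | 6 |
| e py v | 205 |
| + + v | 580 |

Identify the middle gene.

e

The two rarest classes, + py + and e + v, are the double crossovers. Comparing them with the parentals, only the e allele has switched, so e is the middle locus and the order is v – e – py.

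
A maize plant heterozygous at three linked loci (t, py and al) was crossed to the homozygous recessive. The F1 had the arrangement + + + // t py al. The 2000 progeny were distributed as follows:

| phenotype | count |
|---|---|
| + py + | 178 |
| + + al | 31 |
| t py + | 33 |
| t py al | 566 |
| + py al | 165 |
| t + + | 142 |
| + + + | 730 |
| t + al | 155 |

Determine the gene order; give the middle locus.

The two rarest classes, + + al and t py +, are the double crossovers. Comparing them with the parentals, only the al allele has switched, so al is the middle locus and the order is t – al – py.

al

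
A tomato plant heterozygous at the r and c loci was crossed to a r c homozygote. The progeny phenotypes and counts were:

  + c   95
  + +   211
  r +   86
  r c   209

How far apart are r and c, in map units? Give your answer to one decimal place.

30.1 map units

The two most frequent classes, + + (211) and r c (209), are the parental types, so the F1 was + + / r c.
The recombinant classes are + c and r +: 95 + 86 = 181.
Recombination frequency = 181/601 = 0.3012 ≈ 30.1%, i.e. 30.1 map units.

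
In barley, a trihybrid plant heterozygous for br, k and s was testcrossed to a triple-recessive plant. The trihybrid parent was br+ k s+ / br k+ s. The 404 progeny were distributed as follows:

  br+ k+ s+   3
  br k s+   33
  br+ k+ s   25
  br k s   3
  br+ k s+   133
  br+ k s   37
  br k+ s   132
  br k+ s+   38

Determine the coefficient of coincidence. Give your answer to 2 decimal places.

0.47

The two rarest classes, br+ k+ s+ and br k s, are the double crossovers. Comparing them with the parentals, only the k allele has switched, so k is the middle locus and the order is br – k – s.
br–k: (58 + 6)/404 = 0.1584; k–s: (75 + 6)/404 = 0.2005.
Expected DCO frequency = 0.1584 × 0.2005 ≈ 0.03176; observed = 6/404 ≈ 0.01485.
Coefficient of coincidence = 0.01485/0.03176 ≈ 0.47.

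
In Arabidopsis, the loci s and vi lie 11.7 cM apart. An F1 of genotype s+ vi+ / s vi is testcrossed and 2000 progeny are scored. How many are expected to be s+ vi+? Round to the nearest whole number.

A map distance of 11.7 cM corresponds to a recombination frequency of 0.117.
The F1 is s+ vi+ / s vi, so s+ vi+ is a parental gamete class with expected frequency (1 − r)/2 = 0.883/2 = 0.4415.
Expected number = 0.4415 × 2000 = 883.00 ≈ 883.

883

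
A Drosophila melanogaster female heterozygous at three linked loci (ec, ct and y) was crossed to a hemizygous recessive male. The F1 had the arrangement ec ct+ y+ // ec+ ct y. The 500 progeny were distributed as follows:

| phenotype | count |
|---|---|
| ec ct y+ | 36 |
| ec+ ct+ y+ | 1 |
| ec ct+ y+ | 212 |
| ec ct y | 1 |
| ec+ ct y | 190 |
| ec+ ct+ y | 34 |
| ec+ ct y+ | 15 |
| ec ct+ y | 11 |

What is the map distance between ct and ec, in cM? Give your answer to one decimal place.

The two rarest classes, ec+ ct+ y+ and ec ct y, are the double crossovers. Comparing them with the parentals, only the ec allele has switched, so ec is the middle locus and the order is y – ec – ct.
Crossovers in the ec–ct interval produce the single-crossover classes ec ct y+ and ec+ ct+ y (36 + 34 = 70) plus the double crossovers (2).
RF(ec–ct) = (70 + 2) / 500 = 72/500 = 0.1440 → 14.4 cM.

14.4 cM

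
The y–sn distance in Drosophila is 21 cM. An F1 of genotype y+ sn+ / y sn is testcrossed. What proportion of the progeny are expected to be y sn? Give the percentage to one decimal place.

A map distance of 21 cM corresponds to a recombination frequency of 0.210.
The F1 is y+ sn+ / y sn, so y sn is a parental gamete class with expected frequency (1 − r)/2 = 0.790/2 = 0.3950.
That is 0.3950 = 39.5% of the progeny.

39.5%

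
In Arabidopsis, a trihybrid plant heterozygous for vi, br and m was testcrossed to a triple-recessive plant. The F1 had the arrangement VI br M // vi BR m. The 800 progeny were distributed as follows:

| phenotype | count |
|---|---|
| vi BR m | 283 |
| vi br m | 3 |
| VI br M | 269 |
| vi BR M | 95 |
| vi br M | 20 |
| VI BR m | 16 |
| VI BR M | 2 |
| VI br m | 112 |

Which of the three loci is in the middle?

br

The two rarest classes, VI BR M and vi br m, are the double crossovers. Comparing them with the parentals, only the br allele has switched, so br is the middle locus and the order is m – br – vi.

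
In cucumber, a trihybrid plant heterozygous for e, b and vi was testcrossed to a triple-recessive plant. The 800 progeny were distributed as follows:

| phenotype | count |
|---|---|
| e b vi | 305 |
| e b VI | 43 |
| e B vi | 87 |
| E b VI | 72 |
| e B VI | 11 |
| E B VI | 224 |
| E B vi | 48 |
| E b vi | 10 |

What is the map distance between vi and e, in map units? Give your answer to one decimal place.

14.0 map units

The two most frequent reciprocal classes, e b vi and E B VI, are the parental types, so the F1 was e b vi / E B VI.
The two rarest classes, E b vi and e B VI, are the double crossovers. Comparing them with the parentals, only the e allele has switched, so e is the middle locus and the order is vi – e – b.
Crossovers in the vi–e interval produce the single-crossover classes e b VI and E B vi (43 + 48 = 91) plus the double crossovers (21).
RF(vi–e) = (91 + 21) / 800 = 112/800 = 0.1400 → 14.0 map units.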